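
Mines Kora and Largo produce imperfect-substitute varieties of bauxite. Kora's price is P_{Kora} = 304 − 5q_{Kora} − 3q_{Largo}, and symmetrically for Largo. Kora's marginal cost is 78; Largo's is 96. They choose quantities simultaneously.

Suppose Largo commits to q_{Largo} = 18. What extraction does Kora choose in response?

Mine Kora's profit: π = q_{Kora}(304 − 5q_{Kora} − 3q_{Largo}) − 78q_{Kora}.
∂π/∂q_{Kora} = 226 − 10q_{Kora} − 3q_{Largo} = 0 ⇒ q_{Kora} = 22.6 − 0.3q_{Largo}.
At q_{Largo} = 18: q_{Kora} = 22.6 − 0.3·18 = 17.2.

17.2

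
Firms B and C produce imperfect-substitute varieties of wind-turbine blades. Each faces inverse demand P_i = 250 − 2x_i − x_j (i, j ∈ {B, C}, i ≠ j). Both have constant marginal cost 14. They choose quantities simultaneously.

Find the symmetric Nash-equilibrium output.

47.2

Firm B's profit: π = x_B(250 − 2x_B − x_C) − 14x_B.
∂π/∂x_B = 236 − 4x_B − x_C = 0 ⇒ x_B = 59 − 0.25x_C.
Setting x_B = x_C in the reaction function: x_B = 59 − 0.25x_B, so x_B = 59 / 1.25 = 47.2.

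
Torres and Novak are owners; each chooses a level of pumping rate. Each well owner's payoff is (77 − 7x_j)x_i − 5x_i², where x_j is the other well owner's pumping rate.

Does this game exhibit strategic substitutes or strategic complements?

strategic substitutes

Torres's payoff is (77 − 7x_N)x_T − 5x_T².
∂π/∂x_T = 77 − 7x_N − 10x_T = 0, so x_T = 7.7 − 0.7x_N.
The best-response slope dx_T/dx_N = −0.7 < 0: the reaction function is downward-sloping, so the choices are strategic substitutes.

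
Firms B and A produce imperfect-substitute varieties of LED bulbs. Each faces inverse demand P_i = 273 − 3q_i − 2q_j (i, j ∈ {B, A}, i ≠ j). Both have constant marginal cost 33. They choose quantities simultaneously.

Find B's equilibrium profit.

Firm B's profit: π = q_B(273 − 3q_B − 2q_A) − 33q_B.
∂π/∂q_B = 240 − 6q_B − 2q_A = 0 ⇒ q_B = 40 − (1/3)q_A.
Setting q_B = q_A in the reaction function: q_B = 40 − (1/3)q_B, so q_B = 40 / (4/3) = 30.
P_B = 273 − 3·30 − 2·30 = 123.
Profit = (123 − 33)·30 = 2700.

2700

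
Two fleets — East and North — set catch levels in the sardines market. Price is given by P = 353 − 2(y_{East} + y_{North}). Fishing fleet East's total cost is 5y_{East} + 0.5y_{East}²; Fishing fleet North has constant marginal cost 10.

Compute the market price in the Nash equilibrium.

Fishing fleet East's profit: π = y_{East}(353 − 2(y_{East} + y_{North})) − 5y_{East} − 0.5y_{East}².
∂π/∂y_{East} = 348 − 5y_{East} − 2y_{North} = 0, so y_{East} = 69.6 − 0.4y_{North}.
For North: ∂π/∂y_{North} = 343 − 4y_{North} − 2y_{East} = 0 ⇒ y_{North} = 85.75 − 0.5y_{East}.
Substituting the second reaction function into the first: y_{East} = 69.6 − 0.4(85.75 − 0.5y_{East}), which gives 0.8y_{East} = 35.3 ⇒ y_{East} = 44.125.
Then y_{North} = 85.75 − 0.5·44.125 = 63.6875.
Equilibrium price: P = 353 − 2·107.8125 = 137.375.

137.375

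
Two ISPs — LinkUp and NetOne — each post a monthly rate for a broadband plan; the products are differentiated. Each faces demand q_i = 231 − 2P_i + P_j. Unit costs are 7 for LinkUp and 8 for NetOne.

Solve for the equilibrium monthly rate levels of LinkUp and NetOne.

LinkUp's profit: π = (P_{LinkUp} − 7)(231 − 2P_{LinkUp} + P_{NetOne}).
∂π/∂P_{LinkUp} = 245 − 4P_{LinkUp} + P_{NetOne} = 0 ⇒ P_{LinkUp} = 61.25 + 0.25P_{NetOne}.
Similarly P_{NetOne} = 61.75 + 0.25P_{LinkUp}.
Solving the two reaction functions simultaneously: (1 − (0.25)(0.25))P_{LinkUp} = 61.25 + 0.25·61.75, so 0.9375P_{LinkUp} = 76.6875 and P_{LinkUp} = 81.8.
Then P_{NetOne} = 61.75 + 0.25·81.8 = 82.2.

81.8, 82.2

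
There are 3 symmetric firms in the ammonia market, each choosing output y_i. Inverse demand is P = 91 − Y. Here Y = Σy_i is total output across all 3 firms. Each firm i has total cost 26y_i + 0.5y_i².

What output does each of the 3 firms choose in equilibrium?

13

A representative firm's profit is π_i = y_i(91 − Y) − 26y_i − 0.5y_i², with Y = y_i + Σ_{j≠i} y_j.
First-order condition: 65 − 3y_i − Σ_{j≠i} y_j = 0.
In a symmetric equilibrium every firm chooses the same y, so Σ_{j≠i} y_j = 2y. The condition becomes 65 − 5y = 0, giving y = 65/5 = 13.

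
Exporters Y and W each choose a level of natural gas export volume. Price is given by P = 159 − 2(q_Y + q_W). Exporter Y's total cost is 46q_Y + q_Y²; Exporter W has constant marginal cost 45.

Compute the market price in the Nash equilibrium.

Exporter Y's profit: π = q_Y(159 − 2(q_Y + q_W)) − 46q_Y − q_Y².
∂π/∂q_Y = 113 − 6q_Y − 2q_W = 0, so q_Y = 113/6 − (1/3)q_W.
For W: ∂π/∂q_W = 114 − 4q_W − 2q_Y = 0 ⇒ q_W = 28.5 − 0.5q_Y.
Plugging q_W into Y's best response: q_Y = 113/6 − (1/3)(28.5 − 0.5q_Y) ⇒ (5/6)q_Y = 28/3, so q_Y = 11.2.
Then q_W = 28.5 − 0.5·11.2 = 22.9.
Equilibrium price: P = 159 − 2·34.1 = 90.8.

90.8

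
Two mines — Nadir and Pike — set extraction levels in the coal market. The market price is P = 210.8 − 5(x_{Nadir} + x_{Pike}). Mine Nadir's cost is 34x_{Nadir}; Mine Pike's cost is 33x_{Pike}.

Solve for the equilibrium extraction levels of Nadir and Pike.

11.72, 11.92

Mine Nadir's profit: π = x_{Nadir}(210.8 − 5(x_{Nadir} + x_{Pike})) − 34x_{Nadir}.
∂π/∂x_{Nadir} = 176.8 − 10x_{Nadir} − 5x_{Pike} = 0, so x_{Nadir} = 17.68 − 0.5x_{Pike}.
By the same steps for Pike: x_{Pike} = 17.78 − 0.5x_{Nadir}.
Solving the two reaction functions simultaneously: (1 − (−0.5)(−0.5))x_{Nadir} = 17.68 − 0.5·17.78, so 0.75x_{Nadir} = 8.79 and x_{Nadir} = 11.72.
Then x_{Pike} = 17.78 − 0.5·11.72 = 11.92.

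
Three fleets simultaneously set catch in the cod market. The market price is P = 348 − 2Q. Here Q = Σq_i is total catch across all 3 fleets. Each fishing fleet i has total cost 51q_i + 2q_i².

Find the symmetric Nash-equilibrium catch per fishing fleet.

24.75

A representative fishing fleet's profit is π_i = q_i(348 − 2Q) − 51q_i − 2q_i², with Q = q_i + Σ_{j≠i} q_j.
First-order condition: 297 − 8q_i − 2Σ_{j≠i} q_j = 0.
Imposing symmetry (q_j = q for all j) turns Σ_{j≠i} q_j into 2q, so 297 = 12q and q = 24.75.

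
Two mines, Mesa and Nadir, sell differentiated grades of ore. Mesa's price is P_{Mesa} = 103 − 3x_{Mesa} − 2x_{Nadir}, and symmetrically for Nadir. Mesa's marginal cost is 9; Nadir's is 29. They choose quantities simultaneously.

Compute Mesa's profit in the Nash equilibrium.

507

Mine Mesa's profit: π = x_{Mesa}(103 − 3x_{Mesa} − 2x_{Nadir}) − 9x_{Mesa}.
∂π/∂x_{Mesa} = 94 − 6x_{Mesa} − 2x_{Nadir} = 0 ⇒ x_{Mesa} = 47/3 − (1/3)x_{Nadir}.
Similarly x_{Nadir} = 37/3 − (1/3)x_{Mesa}.
Solving the two reaction functions simultaneously: (1 − (−1/3)(−1/3))x_{Mesa} = 47/3 − (1/3)·(37/3), so (8/9)x_{Mesa} = 104/9 and x_{Mesa} = 13.
Then x_{Nadir} = 37/3 − (1/3)·13 = 8.
P_{Mesa} = 103 − 3·13 − 2·8 = 48.
Profit = (48 − 9)·13 = 507.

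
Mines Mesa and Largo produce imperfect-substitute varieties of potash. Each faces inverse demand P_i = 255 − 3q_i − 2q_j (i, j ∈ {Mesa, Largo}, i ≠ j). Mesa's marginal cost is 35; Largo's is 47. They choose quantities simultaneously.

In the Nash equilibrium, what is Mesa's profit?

Mine Mesa's profit: π = q_{Mesa}(255 − 3q_{Mesa} − 2q_{Largo}) − 35q_{Mesa}.
∂π/∂q_{Mesa} = 220 − 6q_{Mesa} − 2q_{Largo} = 0 ⇒ q_{Mesa} = 110/3 − (1/3)q_{Largo}.
Similarly q_{Largo} = 104/3 − (1/3)q_{Mesa}.
Substituting the second reaction function into the first: q_{Mesa} = 110/3 − (1/3)(104/3 − (1/3)q_{Mesa}), which gives (8/9)q_{Mesa} = 226/9 ⇒ q_{Mesa} = 28.25.
Then q_{Largo} = 104/3 − (1/3)·28.25 = 25.25.
P_{Mesa} = 255 − 3·28.25 − 2·25.25 = 119.75.
Profit = (119.75 − 35)·28.25 = 2394.1875.

2394.1875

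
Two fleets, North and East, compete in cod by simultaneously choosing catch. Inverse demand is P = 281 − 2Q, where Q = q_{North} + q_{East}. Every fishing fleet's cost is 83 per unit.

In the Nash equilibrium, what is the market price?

Fishing fleet North's profit: π = q_{North}(281 − 2(q_{North} + q_{East})) − 83q_{North}.
∂π/∂q_{North} = 198 − 4q_{North} − 2q_{East} = 0, so q_{North} = 49.5 − 0.5q_{East}.
By symmetry q_{East} = q_{North}; substituting into the reaction function, 1.5q_{North} = 49.5 and q_{North} = 33.
Equilibrium price: P = 281 − 2·66 = 149.

149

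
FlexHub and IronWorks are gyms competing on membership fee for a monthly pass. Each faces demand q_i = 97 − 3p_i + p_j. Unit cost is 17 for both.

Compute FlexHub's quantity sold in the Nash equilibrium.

37.8

FlexHub's profit: π = (p_{FlexHub} − 17)(97 − 3p_{FlexHub} + p_{IronWorks}).
∂π/∂p_{FlexHub} = 148 − 6p_{FlexHub} + p_{IronWorks} = 0 ⇒ p_{FlexHub} = 74/3 + (1/6)p_{IronWorks}.
By symmetry p_{IronWorks} = p_{FlexHub}; substituting into the reaction function, (5/6)p_{FlexHub} = 74/3 and p_{FlexHub} = 29.6.
q_{FlexHub} = 97 − 3·29.6 + 29.6 = 37.8.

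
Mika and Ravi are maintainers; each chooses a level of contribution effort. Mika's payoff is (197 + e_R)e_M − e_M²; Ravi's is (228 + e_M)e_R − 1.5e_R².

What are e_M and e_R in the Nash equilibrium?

Expanding Mika's payoff: 197e_M + e_Re_M − e_M².
∂π/∂e_M = 197 + e_R − 2e_M = 0, so e_M = 98.5 + 0.5e_R.
Likewise for Ravi: e_R = 76 + (1/3)e_M.
Plugging e_R into Mika's best response: e_M = 98.5 + 0.5(76 + (1/3)e_M) ⇒ (5/6)e_M = 136.5, so e_M = 163.8.
Then e_R = 76 + (1/3)·163.8 = 130.6.

163.8, 130.6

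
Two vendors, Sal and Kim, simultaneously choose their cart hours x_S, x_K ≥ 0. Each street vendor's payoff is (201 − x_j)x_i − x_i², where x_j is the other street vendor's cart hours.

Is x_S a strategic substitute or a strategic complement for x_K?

Sal's payoff is (201 − x_K)x_S − x_S².
∂π/∂x_S = 201 − x_K − 2x_S = 0, so x_S = 100.5 − 0.5x_K.
The best-response slope dx_S/dx_K = −0.5 < 0: the reaction function is downward-sloping, so the choices are strategic substitutes.

strategic substitutes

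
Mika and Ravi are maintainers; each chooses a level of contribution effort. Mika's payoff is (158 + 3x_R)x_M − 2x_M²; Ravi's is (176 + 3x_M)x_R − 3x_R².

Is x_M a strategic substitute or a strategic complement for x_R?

strategic complements

Expanding Mika's payoff: 158x_M + 3x_Rx_M − 2x_M².
∂π/∂x_M = 158 + 3x_R − 4x_M = 0, so x_M = 39.5 + 0.75x_R.
The best-response slope dx_M/dx_R = 0.75 > 0: the reaction function is upward-sloping, so the choices are strategic complements.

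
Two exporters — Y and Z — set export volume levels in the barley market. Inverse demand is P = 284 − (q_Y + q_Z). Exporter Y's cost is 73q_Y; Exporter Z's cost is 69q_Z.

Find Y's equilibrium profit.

Exporter Y's profit: π = q_Y(284 − (q_Y + q_Z)) − 73q_Y.
∂π/∂q_Y = 211 − 2q_Y − q_Z = 0, so q_Y = 105.5 − 0.5q_Z.
By the same steps for Z: q_Z = 107.5 − 0.5q_Y.
Substituting the second reaction function into the first: q_Y = 105.5 − 0.5(107.5 − 0.5q_Y), which gives 0.75q_Y = 51.75 ⇒ q_Y = 69.
Then q_Z = 107.5 − 0.5·69 = 73.
Price P = 284 − 142 = 142.
Y's profit: (142 − 73)·69 = 4761.

4761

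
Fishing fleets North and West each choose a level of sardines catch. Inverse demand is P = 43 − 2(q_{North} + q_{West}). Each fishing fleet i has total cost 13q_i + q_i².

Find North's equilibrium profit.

Fishing fleet North's profit: π = q_{North}(43 − 2(q_{North} + q_{West})) − 13q_{North} − q_{North}².
∂π/∂q_{North} = 30 − 6q_{North} − 2q_{West} = 0, so q_{North} = 5 − (1/3)q_{West}.
Setting q_{North} = q_{West} in the reaction function: q_{North} = 5 − (1/3)q_{North}, so q_{North} = 5 / (4/3) = 3.75.
Price P = 43 − 2·7.5 = 28.
North's profit: (28 − 13)·3.75 − (3.75)² = 42.1875.

42.1875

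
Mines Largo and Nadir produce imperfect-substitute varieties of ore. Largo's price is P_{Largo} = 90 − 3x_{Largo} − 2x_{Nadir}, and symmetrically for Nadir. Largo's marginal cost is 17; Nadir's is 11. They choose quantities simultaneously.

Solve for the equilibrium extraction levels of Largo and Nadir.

8.75, 10.25

Mine Largo's profit: π = x_{Largo}(90 − 3x_{Largo} − 2x_{Nadir}) − 17x_{Largo}.
∂π/∂x_{Largo} = 73 − 6x_{Largo} − 2x_{Nadir} = 0 ⇒ x_{Largo} = 73/6 − (1/3)x_{Nadir}.
Similarly x_{Nadir} = 79/6 − (1/3)x_{Largo}.
Plugging x_{Nadir} into Largo's best response: x_{Largo} = 73/6 − (1/3)(79/6 − (1/3)x_{Largo}) ⇒ (8/9)x_{Largo} = 70/9, so x_{Largo} = 8.75.
Then x_{Nadir} = 79/6 − (1/3)·8.75 = 10.25.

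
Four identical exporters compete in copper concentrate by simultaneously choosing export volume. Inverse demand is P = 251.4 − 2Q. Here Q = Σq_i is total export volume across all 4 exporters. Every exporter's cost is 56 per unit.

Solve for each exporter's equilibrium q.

19.54

A representative exporter's profit is π_i = q_i(251.4 − 2Q) − 56q_i, with Q = q_i + Σ_{j≠i} q_j.
First-order condition: 195.4 − 4q_i − 2Σ_{j≠i} q_j = 0.
Imposing symmetry (q_j = q for all j) turns Σ_{j≠i} q_j into 3q, so 195.4 = 10q and q = 19.54.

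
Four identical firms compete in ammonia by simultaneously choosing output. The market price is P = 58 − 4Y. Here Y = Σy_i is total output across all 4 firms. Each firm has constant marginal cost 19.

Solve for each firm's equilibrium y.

A representative firm's profit is π_i = y_i(58 − 4Y) − 19y_i, with Y = y_i + Σ_{j≠i} y_j.
First-order condition: 39 − 8y_i − 4Σ_{j≠i} y_j = 0.
In a symmetric equilibrium every firm chooses the same y, so Σ_{j≠i} y_j = 3y. The condition becomes 39 − 20y = 0, giving y = 39/20 = 1.95.

1.95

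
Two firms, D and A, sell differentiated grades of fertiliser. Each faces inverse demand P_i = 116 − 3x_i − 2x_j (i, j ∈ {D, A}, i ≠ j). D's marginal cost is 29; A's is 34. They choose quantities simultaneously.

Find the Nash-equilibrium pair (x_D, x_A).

11.1875, 9.9375

Firm D's profit: π = x_D(116 − 3x_D − 2x_A) − 29x_D.
∂π/∂x_D = 87 − 6x_D − 2x_A = 0 ⇒ x_D = 14.5 − (1/3)x_A.
Similarly x_A = 41/3 − (1/3)x_D.
Solving the two reaction functions simultaneously: (1 − (−1/3)(−1/3))x_D = 14.5 − (1/3)·(41/3), so (8/9)x_D = 179/18 and x_D = 11.1875.
Then x_A = 41/3 − (1/3)·11.1875 = 9.9375.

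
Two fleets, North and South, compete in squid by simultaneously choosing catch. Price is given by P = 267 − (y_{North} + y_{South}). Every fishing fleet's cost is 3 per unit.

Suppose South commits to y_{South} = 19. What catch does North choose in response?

122.5

Fishing fleet North's profit: π = y_{North}(267 − (y_{North} + y_{South})) − 3y_{North}.
∂π/∂y_{North} = 264 − 2y_{North} − y_{South} = 0, so y_{North} = 132 − 0.5y_{South}.
At y_{South} = 19: y_{North} = 132 − 0.5·19 = 122.5.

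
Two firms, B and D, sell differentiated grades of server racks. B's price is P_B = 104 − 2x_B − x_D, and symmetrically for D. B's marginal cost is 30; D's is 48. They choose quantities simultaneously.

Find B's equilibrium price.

62

Firm B's profit: π = x_B(104 − 2x_B − x_D) − 30x_B.
∂π/∂x_B = 74 − 4x_B − x_D = 0 ⇒ x_B = 18.5 − 0.25x_D.
Similarly x_D = 14 − 0.25x_B.
Solving the two reaction functions simultaneously: (1 − (−0.25)(−0.25))x_B = 18.5 − 0.25·14, so 0.9375x_B = 15 and x_B = 16.
Then x_D = 14 − 0.25·16 = 10.
P_B = 104 − 2·16 − 10 = 62.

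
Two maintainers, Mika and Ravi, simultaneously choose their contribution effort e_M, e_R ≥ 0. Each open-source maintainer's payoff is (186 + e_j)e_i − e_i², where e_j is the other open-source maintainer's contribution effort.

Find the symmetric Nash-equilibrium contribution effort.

186

Mika's payoff is (186 + e_R)e_M − e_M².
∂π/∂e_M = 186 + e_R − 2e_M = 0, so e_M = 93 + 0.5e_R.
The game is symmetric, so in equilibrium e_R = e_M: the reaction function gives 0.5e_M = 93, hence e_M = 186.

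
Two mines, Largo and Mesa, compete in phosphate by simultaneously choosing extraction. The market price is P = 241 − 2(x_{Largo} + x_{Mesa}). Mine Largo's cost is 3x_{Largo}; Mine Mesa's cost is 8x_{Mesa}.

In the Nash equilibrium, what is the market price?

84

Mine Largo's profit: π = x_{Largo}(241 − 2(x_{Largo} + x_{Mesa})) − 3x_{Largo}.
∂π/∂x_{Largo} = 238 − 4x_{Largo} − 2x_{Mesa} = 0, so x_{Largo} = 59.5 − 0.5x_{Mesa}.
By the same steps for Mesa: x_{Mesa} = 58.25 − 0.5x_{Largo}.
Plugging x_{Mesa} into Largo's best response: x_{Largo} = 59.5 − 0.5(58.25 − 0.5x_{Largo}) ⇒ 0.75x_{Largo} = 30.375, so x_{Largo} = 40.5.
Then x_{Mesa} = 58.25 − 0.5·40.5 = 38.
Equilibrium price: P = 241 − 2·78.5 = 84.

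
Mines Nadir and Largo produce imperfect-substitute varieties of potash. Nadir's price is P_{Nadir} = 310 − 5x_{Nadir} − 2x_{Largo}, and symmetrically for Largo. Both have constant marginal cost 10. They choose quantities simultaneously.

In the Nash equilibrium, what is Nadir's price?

135

Mine Nadir's profit: π = x_{Nadir}(310 − 5x_{Nadir} − 2x_{Largo}) − 10x_{Nadir}.
∂π/∂x_{Nadir} = 300 − 10x_{Nadir} − 2x_{Largo} = 0 ⇒ x_{Nadir} = 30 − 0.2x_{Largo}.
The game is symmetric, so in equilibrium x_{Largo} = x_{Nadir}: the reaction function gives 1.2x_{Nadir} = 30, hence x_{Nadir} = 25.
P_{Nadir} = 310 − 5·25 − 2·25 = 135.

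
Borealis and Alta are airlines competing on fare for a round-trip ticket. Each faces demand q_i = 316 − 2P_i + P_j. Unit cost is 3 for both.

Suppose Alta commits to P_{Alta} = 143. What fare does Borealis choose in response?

Borealis's profit: π = (P_{Borealis} − 3)(316 − 2P_{Borealis} + P_{Alta}).
∂π/∂P_{Borealis} = 322 − 4P_{Borealis} + P_{Alta} = 0 ⇒ P_{Borealis} = 80.5 + 0.25P_{Alta}.
At P_{Alta} = 143: P_{Borealis} = 80.5 + 0.25·143 = 116.25.

116.25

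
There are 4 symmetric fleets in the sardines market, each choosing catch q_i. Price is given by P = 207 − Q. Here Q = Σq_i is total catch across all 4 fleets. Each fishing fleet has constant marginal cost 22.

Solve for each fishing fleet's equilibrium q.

37

A representative fishing fleet's profit is π_i = q_i(207 − Q) − 22q_i, with Q = q_i + Σ_{j≠i} q_j.
First-order condition: 185 − 2q_i − Σ_{j≠i} q_j = 0.
Imposing symmetry (q_j = q for all j) turns Σ_{j≠i} q_j into 3q, so 185 = 5q and q = 37.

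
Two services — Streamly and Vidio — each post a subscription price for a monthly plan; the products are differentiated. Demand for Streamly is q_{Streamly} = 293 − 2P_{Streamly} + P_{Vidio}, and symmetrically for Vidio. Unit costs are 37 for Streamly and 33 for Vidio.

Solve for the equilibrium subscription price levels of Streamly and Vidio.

Streamly's profit: π = (P_{Streamly} − 37)(293 − 2P_{Streamly} + P_{Vidio}).
∂π/∂P_{Streamly} = 367 − 4P_{Streamly} + P_{Vidio} = 0 ⇒ P_{Streamly} = 91.75 + 0.25P_{Vidio}.
Similarly P_{Vidio} = 89.75 + 0.25P_{Streamly}.
Solving the two reaction functions simultaneously: (1 − (0.25)(0.25))P_{Streamly} = 91.75 + 0.25·89.75, so 0.9375P_{Streamly} = 114.1875 and P_{Streamly} = 121.8.
Then P_{Vidio} = 89.75 + 0.25·121.8 = 120.2.

121.8, 120.2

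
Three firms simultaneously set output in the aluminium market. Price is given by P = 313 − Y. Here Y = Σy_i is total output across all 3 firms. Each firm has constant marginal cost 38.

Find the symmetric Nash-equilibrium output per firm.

A representative firm's profit is π_i = y_i(313 − Y) − 38y_i, with Y = y_i + Σ_{j≠i} y_j.
First-order condition: 275 − 2y_i − Σ_{j≠i} y_j = 0.
In a symmetric equilibrium every firm chooses the same y, so Σ_{j≠i} y_j = 2y. The condition becomes 275 − 4y = 0, giving y = 275/4 = 68.75.

68.75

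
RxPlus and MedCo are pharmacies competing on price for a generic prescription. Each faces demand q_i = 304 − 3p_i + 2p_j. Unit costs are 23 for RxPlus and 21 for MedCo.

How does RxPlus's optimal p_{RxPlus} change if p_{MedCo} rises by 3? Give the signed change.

1

RxPlus's profit: π = (p_{RxPlus} − 23)(304 − 3p_{RxPlus} + 2p_{MedCo}).
∂π/∂p_{RxPlus} = 373 − 6p_{RxPlus} + 2p_{MedCo} = 0 ⇒ p_{RxPlus} = 373/6 + (1/3)p_{MedCo}.
The reaction-function slope is 1/3, so a 3-unit rise in p_{MedCo} moves p_{RxPlus} by 1/3 × 3 = 1. RxPlus's best response rises — the actions are strategic complements.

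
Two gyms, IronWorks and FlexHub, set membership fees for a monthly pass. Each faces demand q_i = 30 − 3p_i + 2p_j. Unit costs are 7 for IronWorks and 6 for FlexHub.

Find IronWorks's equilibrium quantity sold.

IronWorks's profit: π = (p_{IronWorks} − 7)(30 − 3p_{IronWorks} + 2p_{FlexHub}).
∂π/∂p_{IronWorks} = 51 − 6p_{IronWorks} + 2p_{FlexHub} = 0 ⇒ p_{IronWorks} = 8.5 + (1/3)p_{FlexHub}.
Similarly p_{FlexHub} = 8 + (1/3)p_{IronWorks}.
Substituting the second reaction function into the first: p_{IronWorks} = 8.5 + (1/3)(8 + (1/3)p_{IronWorks}), which gives (8/9)p_{IronWorks} = 67/6 ⇒ p_{IronWorks} = 12.5625.
Then p_{FlexHub} = 8 + (1/3)·12.5625 = 12.1875.
q_{IronWorks} = 30 − 3·12.5625 + 2·12.1875 = 16.6875.

16.6875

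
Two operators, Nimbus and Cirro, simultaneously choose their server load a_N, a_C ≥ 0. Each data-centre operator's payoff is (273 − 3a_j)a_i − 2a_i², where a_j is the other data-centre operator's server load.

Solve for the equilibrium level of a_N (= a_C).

39

Nimbus's payoff is (273 − 3a_C)a_N − 2a_N².
∂π/∂a_N = 273 − 3a_C − 4a_N = 0, so a_N = 68.25 − 0.75a_C.
Setting a_N = a_C in the reaction function: a_N = 68.25 − 0.75a_N, so a_N = 68.25 / 1.75 = 39.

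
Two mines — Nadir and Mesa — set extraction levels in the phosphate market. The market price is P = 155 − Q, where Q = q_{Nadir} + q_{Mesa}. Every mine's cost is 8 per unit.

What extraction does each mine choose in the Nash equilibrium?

Mine Nadir's profit: π = q_{Nadir}(155 − (q_{Nadir} + q_{Mesa})) − 8q_{Nadir}.
∂π/∂q_{Nadir} = 147 − 2q_{Nadir} − q_{Mesa} = 0, so q_{Nadir} = 73.5 − 0.5q_{Mesa}.
Setting q_{Nadir} = q_{Mesa} in the reaction function: q_{Nadir} = 73.5 − 0.5q_{Nadir}, so q_{Nadir} = 73.5 / 1.5 = 49.

49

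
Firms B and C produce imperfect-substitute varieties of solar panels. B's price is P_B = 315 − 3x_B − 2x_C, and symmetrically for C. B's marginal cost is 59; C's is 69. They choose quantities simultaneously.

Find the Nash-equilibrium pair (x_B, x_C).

Firm B's profit: π = x_B(315 − 3x_B − 2x_C) − 59x_B.
∂π/∂x_B = 256 − 6x_B − 2x_C = 0 ⇒ x_B = 128/3 − (1/3)x_C.
Similarly x_C = 41 − (1/3)x_B.
Substituting the second reaction function into the first: x_B = 128/3 − (1/3)(41 − (1/3)x_B), which gives (8/9)x_B = 29 ⇒ x_B = 32.625.
Then x_C = 41 − (1/3)·32.625 = 30.125.

32.625, 30.125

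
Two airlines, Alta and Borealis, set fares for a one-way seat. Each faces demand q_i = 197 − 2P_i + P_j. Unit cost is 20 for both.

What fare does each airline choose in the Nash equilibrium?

79

Alta's profit: π = (P_{Alta} − 20)(197 − 2P_{Alta} + P_{Borealis}).
∂π/∂P_{Alta} = 237 − 4P_{Alta} + P_{Borealis} = 0 ⇒ P_{Alta} = 59.25 + 0.25P_{Borealis}.
Setting P_{Alta} = P_{Borealis} in the reaction function: P_{Alta} = 59.25 + 0.25P_{Alta}, so P_{Alta} = 59.25 / 0.75 = 79.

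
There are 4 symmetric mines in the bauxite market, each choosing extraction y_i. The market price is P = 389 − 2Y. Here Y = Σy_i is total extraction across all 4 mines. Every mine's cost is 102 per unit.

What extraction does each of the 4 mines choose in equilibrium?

28.7

A representative mine's profit is π_i = y_i(389 − 2Y) − 102y_i, with Y = y_i + Σ_{j≠i} y_j.
First-order condition: 287 − 4y_i − 2Σ_{j≠i} y_j = 0.
With identical mines, set every y_j = y: then 287 − 4y − 6y = 0, i.e. y = 287/10 = 28.7.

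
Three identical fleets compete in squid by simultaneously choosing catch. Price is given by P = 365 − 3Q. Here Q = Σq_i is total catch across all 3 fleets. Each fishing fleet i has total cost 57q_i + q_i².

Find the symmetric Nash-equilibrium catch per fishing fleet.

22

A representative fishing fleet's profit is π_i = q_i(365 − 3Q) − 57q_i − q_i², with Q = q_i + Σ_{j≠i} q_j.
First-order condition: 308 − 8q_i − 3Σ_{j≠i} q_j = 0.
With identical fishing fleets, set every q_j = q: then 308 − 8q − 6q = 0, i.e. q = 308/14 = 22.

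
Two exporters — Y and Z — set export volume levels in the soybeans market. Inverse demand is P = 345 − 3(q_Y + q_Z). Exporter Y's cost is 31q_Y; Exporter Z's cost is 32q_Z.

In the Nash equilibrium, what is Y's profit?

3675

Exporter Y's profit: π = q_Y(345 − 3(q_Y + q_Z)) − 31q_Y.
∂π/∂q_Y = 314 − 6q_Y − 3q_Z = 0, so q_Y = 157/3 − 0.5q_Z.
By the same steps for Z: q_Z = 313/6 − 0.5q_Y.
Plugging q_Z into Y's best response: q_Y = 157/3 − 0.5(313/6 − 0.5q_Y) ⇒ 0.75q_Y = 26.25, so q_Y = 35.
Then q_Z = 313/6 − 0.5·35 = 104/3.
Price P = 345 − 3·(209/3) = 136.
Y's profit: (136 − 31)·35 = 3675.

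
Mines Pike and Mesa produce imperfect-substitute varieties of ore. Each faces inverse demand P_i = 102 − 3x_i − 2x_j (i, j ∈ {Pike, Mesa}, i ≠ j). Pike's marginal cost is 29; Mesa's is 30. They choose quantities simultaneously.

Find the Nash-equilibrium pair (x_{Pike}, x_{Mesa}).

9.1875, 8.9375

Mine Pike's profit: π = x_{Pike}(102 − 3x_{Pike} − 2x_{Mesa}) − 29x_{Pike}.
∂π/∂x_{Pike} = 73 − 6x_{Pike} − 2x_{Mesa} = 0 ⇒ x_{Pike} = 73/6 − (1/3)x_{Mesa}.
Similarly x_{Mesa} = 12 − (1/3)x_{Pike}.
Substituting the second reaction function into the first: x_{Pike} = 73/6 − (1/3)(12 − (1/3)x_{Pike}), which gives (8/9)x_{Pike} = 49/6 ⇒ x_{Pike} = 9.1875.
Then x_{Mesa} = 12 − (1/3)·9.1875 = 8.9375.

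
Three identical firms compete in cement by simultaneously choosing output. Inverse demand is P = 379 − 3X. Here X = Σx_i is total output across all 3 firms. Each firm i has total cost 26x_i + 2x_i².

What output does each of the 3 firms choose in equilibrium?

A representative firm's profit is π_i = x_i(379 − 3X) − 26x_i − 2x_i², with X = x_i + Σ_{j≠i} x_j.
First-order condition: 353 − 10x_i − 3Σ_{j≠i} x_j = 0.
With identical firms, set every x_j = x: then 353 − 10x − 6x = 0, i.e. x = 353/16 = 22.0625.

22.0625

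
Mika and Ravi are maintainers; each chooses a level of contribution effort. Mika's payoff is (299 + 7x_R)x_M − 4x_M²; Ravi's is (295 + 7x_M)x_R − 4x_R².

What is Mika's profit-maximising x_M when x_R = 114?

Expanding Mika's payoff: 299x_M + 7x_Rx_M − 4x_M².
∂π/∂x_M = 299 + 7x_R − 8x_M = 0, so x_M = 37.375 + 0.875x_R.
At x_R = 114: x_M = 37.375 + 0.875·114 = 137.125.

137.125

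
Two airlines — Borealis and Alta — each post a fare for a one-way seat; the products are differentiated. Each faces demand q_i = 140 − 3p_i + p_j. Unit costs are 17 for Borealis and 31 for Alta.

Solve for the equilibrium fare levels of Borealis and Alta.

Borealis's profit: π = (p_{Borealis} − 17)(140 − 3p_{Borealis} + p_{Alta}).
∂π/∂p_{Borealis} = 191 − 6p_{Borealis} + p_{Alta} = 0 ⇒ p_{Borealis} = 191/6 + (1/6)p_{Alta}.
Similarly p_{Alta} = 233/6 + (1/6)p_{Borealis}.
Plugging p_{Alta} into Borealis's best response: p_{Borealis} = 191/6 + (1/6)(233/6 + (1/6)p_{Borealis}) ⇒ (35/36)p_{Borealis} = 1379/36, so p_{Borealis} = 39.4.
Then p_{Alta} = 233/6 + (1/6)·39.4 = 45.4.

39.4, 45.4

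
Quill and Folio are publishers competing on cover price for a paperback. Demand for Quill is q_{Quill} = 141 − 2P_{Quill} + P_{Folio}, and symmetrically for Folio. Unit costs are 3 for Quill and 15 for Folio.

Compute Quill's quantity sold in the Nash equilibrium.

Quill's profit: π = (P_{Quill} − 3)(141 − 2P_{Quill} + P_{Folio}).
∂π/∂P_{Quill} = 147 − 4P_{Quill} + P_{Folio} = 0 ⇒ P_{Quill} = 36.75 + 0.25P_{Folio}.
Similarly P_{Folio} = 42.75 + 0.25P_{Quill}.
Plugging P_{Folio} into Quill's best response: P_{Quill} = 36.75 + 0.25(42.75 + 0.25P_{Quill}) ⇒ 0.9375P_{Quill} = 47.4375, so P_{Quill} = 50.6.
Then P_{Folio} = 42.75 + 0.25·50.6 = 55.4.
q_{Quill} = 141 − 2·50.6 + 55.4 = 95.2.

95.2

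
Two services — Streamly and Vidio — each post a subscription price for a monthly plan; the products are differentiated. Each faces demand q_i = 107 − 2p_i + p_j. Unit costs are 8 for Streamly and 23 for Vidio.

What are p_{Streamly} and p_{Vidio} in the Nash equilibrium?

43, 49

Streamly's profit: π = (p_{Streamly} − 8)(107 − 2p_{Streamly} + p_{Vidio}).
∂π/∂p_{Streamly} = 123 − 4p_{Streamly} + p_{Vidio} = 0 ⇒ p_{Streamly} = 30.75 + 0.25p_{Vidio}.
Similarly p_{Vidio} = 38.25 + 0.25p_{Streamly}.
Solving the two reaction functions simultaneously: (1 − (0.25)(0.25))p_{Streamly} = 30.75 + 0.25·38.25, so 0.9375p_{Streamly} = 40.3125 and p_{Streamly} = 43.
Then p_{Vidio} = 38.25 + 0.25·43 = 49.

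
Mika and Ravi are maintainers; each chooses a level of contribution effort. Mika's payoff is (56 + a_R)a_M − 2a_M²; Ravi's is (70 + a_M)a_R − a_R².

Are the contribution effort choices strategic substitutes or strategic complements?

strategic complements

Expanding Mika's payoff: 56a_M + a_Ra_M − 2a_M².
∂π/∂a_M = 56 + a_R − 4a_M = 0, so a_M = 14 + 0.25a_R.
The best-response slope da_M/da_R = 0.25 > 0: the reaction function is upward-sloping, so the choices are strategic complements.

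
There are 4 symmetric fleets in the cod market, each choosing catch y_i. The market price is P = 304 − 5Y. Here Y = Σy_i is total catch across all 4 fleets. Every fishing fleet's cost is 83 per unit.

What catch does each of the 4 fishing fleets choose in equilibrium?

8.84

A representative fishing fleet's profit is π_i = y_i(304 − 5Y) − 83y_i, with Y = y_i + Σ_{j≠i} y_j.
First-order condition: 221 − 10y_i − 5Σ_{j≠i} y_j = 0.
In a symmetric equilibrium every fishing fleet chooses the same y, so Σ_{j≠i} y_j = 3y. The condition becomes 221 − 25y = 0, giving y = 221/25 = 8.84.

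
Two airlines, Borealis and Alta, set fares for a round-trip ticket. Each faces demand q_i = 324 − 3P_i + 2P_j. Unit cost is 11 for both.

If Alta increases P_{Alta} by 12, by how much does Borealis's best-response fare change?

4

Borealis's profit: π = (P_{Borealis} − 11)(324 − 3P_{Borealis} + 2P_{Alta}).
∂π/∂P_{Borealis} = 357 − 6P_{Borealis} + 2P_{Alta} = 0 ⇒ P_{Borealis} = 59.5 + (1/3)P_{Alta}.
The reaction-function slope is 1/3, so a 12-unit rise in P_{Alta} moves P_{Borealis} by 1/3 × 12 = 4. Borealis's best response rises — the actions are strategic complements.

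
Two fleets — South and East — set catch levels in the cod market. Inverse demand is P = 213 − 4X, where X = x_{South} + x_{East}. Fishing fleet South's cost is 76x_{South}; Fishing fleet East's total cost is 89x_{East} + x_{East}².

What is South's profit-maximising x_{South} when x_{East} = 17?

8.625

Fishing fleet South's profit: π = x_{South}(213 − 4(x_{South} + x_{East})) − 76x_{South}.
∂π/∂x_{South} = 137 − 8x_{South} − 4x_{East} = 0, so x_{South} = 17.125 − 0.5x_{East}.
At x_{East} = 17: x_{South} = 17.125 − 0.5·17 = 8.625.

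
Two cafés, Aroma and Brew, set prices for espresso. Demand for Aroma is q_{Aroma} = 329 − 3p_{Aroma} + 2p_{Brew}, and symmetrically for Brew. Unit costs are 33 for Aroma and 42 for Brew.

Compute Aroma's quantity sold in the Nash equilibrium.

227.0625

Aroma's profit: π = (p_{Aroma} − 33)(329 − 3p_{Aroma} + 2p_{Brew}).
∂π/∂p_{Aroma} = 428 − 6p_{Aroma} + 2p_{Brew} = 0 ⇒ p_{Aroma} = 214/3 + (1/3)p_{Brew}.
Similarly p_{Brew} = 455/6 + (1/3)p_{Aroma}.
Substituting the second reaction function into the first: p_{Aroma} = 214/3 + (1/3)(455/6 + (1/3)p_{Aroma}), which gives (8/9)p_{Aroma} = 1739/18 ⇒ p_{Aroma} = 108.6875.
Then p_{Brew} = 455/6 + (1/3)·108.6875 = 112.0625.
q_{Aroma} = 329 − 3·108.6875 + 2·112.0625 = 227.0625.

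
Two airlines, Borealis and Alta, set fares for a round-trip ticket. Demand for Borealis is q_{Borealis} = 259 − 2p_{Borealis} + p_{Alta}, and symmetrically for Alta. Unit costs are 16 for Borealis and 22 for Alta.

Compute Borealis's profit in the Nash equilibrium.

13382.48

Borealis's profit: π = (p_{Borealis} − 16)(259 − 2p_{Borealis} + p_{Alta}).
∂π/∂p_{Borealis} = 291 − 4p_{Borealis} + p_{Alta} = 0 ⇒ p_{Borealis} = 72.75 + 0.25p_{Alta}.
Similarly p_{Alta} = 75.75 + 0.25p_{Borealis}.
Plugging p_{Alta} into Borealis's best response: p_{Borealis} = 72.75 + 0.25(75.75 + 0.25p_{Borealis}) ⇒ 0.9375p_{Borealis} = 91.6875, so p_{Borealis} = 97.8.
Then p_{Alta} = 75.75 + 0.25·97.8 = 100.2.
q_{Borealis} = 259 − 2·97.8 + 100.2 = 163.6.
Profit = (97.8 − 16)·163.6 = 13382.48.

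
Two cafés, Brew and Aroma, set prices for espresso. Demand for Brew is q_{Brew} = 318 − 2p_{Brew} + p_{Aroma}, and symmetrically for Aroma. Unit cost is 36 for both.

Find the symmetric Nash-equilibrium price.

130

Brew's profit: π = (p_{Brew} − 36)(318 − 2p_{Brew} + p_{Aroma}).
∂π/∂p_{Brew} = 390 − 4p_{Brew} + p_{Aroma} = 0 ⇒ p_{Brew} = 97.5 + 0.25p_{Aroma}.
By symmetry p_{Aroma} = p_{Brew}; substituting into the reaction function, 0.75p_{Brew} = 97.5 and p_{Brew} = 130.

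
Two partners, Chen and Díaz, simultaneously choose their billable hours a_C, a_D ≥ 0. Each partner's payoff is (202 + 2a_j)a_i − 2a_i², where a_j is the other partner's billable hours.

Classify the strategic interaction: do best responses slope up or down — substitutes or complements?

Chen's payoff is (202 + 2a_D)a_C − 2a_C².
∂π/∂a_C = 202 + 2a_D − 4a_C = 0, so a_C = 50.5 + 0.5a_D.
The best-response slope da_C/da_D = 0.5 > 0: the reaction function is upward-sloping, so the choices are strategic complements.

strategic complements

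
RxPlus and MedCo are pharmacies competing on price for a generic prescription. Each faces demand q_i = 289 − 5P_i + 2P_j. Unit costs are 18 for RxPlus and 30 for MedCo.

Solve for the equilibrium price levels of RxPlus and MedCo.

48.625, 53.625

RxPlus's profit: π = (P_{RxPlus} − 18)(289 − 5P_{RxPlus} + 2P_{MedCo}).
∂π/∂P_{RxPlus} = 379 − 10P_{RxPlus} + 2P_{MedCo} = 0 ⇒ P_{RxPlus} = 37.9 + 0.2P_{MedCo}.
Similarly P_{MedCo} = 43.9 + 0.2P_{RxPlus}.
Substituting the second reaction function into the first: P_{RxPlus} = 37.9 + 0.2(43.9 + 0.2P_{RxPlus}), which gives 0.96P_{RxPlus} = 46.68 ⇒ P_{RxPlus} = 48.625.
Then P_{MedCo} = 43.9 + 0.2·48.625 = 53.625.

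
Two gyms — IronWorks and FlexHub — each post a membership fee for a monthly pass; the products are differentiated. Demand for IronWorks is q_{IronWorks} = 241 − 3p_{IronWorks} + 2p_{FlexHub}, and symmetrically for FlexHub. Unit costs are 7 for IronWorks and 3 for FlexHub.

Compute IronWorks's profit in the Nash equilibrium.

10005.1875

IronWorks's profit: π = (p_{IronWorks} − 7)(241 − 3p_{IronWorks} + 2p_{FlexHub}).
∂π/∂p_{IronWorks} = 262 − 6p_{IronWorks} + 2p_{FlexHub} = 0 ⇒ p_{IronWorks} = 131/3 + (1/3)p_{FlexHub}.
Similarly p_{FlexHub} = 125/3 + (1/3)p_{IronWorks}.
Plugging p_{FlexHub} into IronWorks's best response: p_{IronWorks} = 131/3 + (1/3)(125/3 + (1/3)p_{IronWorks}) ⇒ (8/9)p_{IronWorks} = 518/9, so p_{IronWorks} = 64.75.
Then p_{FlexHub} = 125/3 + (1/3)·64.75 = 63.25.
q_{IronWorks} = 241 − 3·64.75 + 2·63.25 = 173.25.
Profit = (64.75 − 7)·173.25 = 10005.1875.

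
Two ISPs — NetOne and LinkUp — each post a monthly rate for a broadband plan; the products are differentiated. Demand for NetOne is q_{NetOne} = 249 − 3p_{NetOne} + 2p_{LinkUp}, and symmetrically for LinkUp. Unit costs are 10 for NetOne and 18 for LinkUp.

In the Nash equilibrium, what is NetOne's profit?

NetOne's profit: π = (p_{NetOne} − 10)(249 − 3p_{NetOne} + 2p_{LinkUp}).
∂π/∂p_{NetOne} = 279 − 6p_{NetOne} + 2p_{LinkUp} = 0 ⇒ p_{NetOne} = 46.5 + (1/3)p_{LinkUp}.
Similarly p_{LinkUp} = 50.5 + (1/3)p_{NetOne}.
Plugging p_{LinkUp} into NetOne's best response: p_{NetOne} = 46.5 + (1/3)(50.5 + (1/3)p_{NetOne}) ⇒ (8/9)p_{NetOne} = 190/3, so p_{NetOne} = 71.25.
Then p_{LinkUp} = 50.5 + (1/3)·71.25 = 74.25.
q_{NetOne} = 249 − 3·71.25 + 2·74.25 = 183.75.
Profit = (71.25 − 10)·183.75 = 11254.6875.

11254.6875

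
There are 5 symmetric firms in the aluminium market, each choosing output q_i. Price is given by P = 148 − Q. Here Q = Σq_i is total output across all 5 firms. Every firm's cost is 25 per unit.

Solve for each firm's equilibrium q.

20.5

A representative firm's profit is π_i = q_i(148 − Q) − 25q_i, with Q = q_i + Σ_{j≠i} q_j.
First-order condition: 123 − 2q_i − Σ_{j≠i} q_j = 0.
Imposing symmetry (q_j = q for all j) turns Σ_{j≠i} q_j into 4q, so 123 = 6q and q = 20.5.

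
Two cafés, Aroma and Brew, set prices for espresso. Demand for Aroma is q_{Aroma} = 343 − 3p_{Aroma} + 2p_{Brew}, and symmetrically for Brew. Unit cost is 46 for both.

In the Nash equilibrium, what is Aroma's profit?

16539.1875

Aroma's profit: π = (p_{Aroma} − 46)(343 − 3p_{Aroma} + 2p_{Brew}).
∂π/∂p_{Aroma} = 481 − 6p_{Aroma} + 2p_{Brew} = 0 ⇒ p_{Aroma} = 481/6 + (1/3)p_{Brew}.
The game is symmetric, so in equilibrium p_{Brew} = p_{Aroma}: the reaction function gives (2/3)p_{Aroma} = 481/6, hence p_{Aroma} = 120.25.
q_{Aroma} = 343 − 3·120.25 + 2·120.25 = 222.75.
Profit = (120.25 − 46)·222.75 = 16539.1875.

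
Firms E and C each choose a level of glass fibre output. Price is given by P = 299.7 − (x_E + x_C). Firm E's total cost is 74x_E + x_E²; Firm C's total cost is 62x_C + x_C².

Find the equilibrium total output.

Firm E's profit: π = x_E(299.7 − (x_E + x_C)) − 74x_E − x_E².
∂π/∂x_E = 225.7 − 4x_E − x_C = 0, so x_E = 56.425 − 0.25x_C.
By the same steps for C: x_C = 59.425 − 0.25x_E.
Plugging x_C into E's best response: x_E = 56.425 − 0.25(59.425 − 0.25x_E) ⇒ 0.9375x_E = 6651/160, so x_E = 44.34.
Then x_C = 59.425 − 0.25·44.34 = 48.34.
Total output: 44.34 + 48.34 = 92.68.

92.68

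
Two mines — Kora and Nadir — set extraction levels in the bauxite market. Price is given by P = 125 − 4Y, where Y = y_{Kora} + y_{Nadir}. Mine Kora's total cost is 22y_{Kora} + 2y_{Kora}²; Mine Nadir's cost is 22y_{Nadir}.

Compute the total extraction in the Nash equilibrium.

Mine Kora's profit: π = y_{Kora}(125 − 4(y_{Kora} + y_{Nadir})) − 22y_{Kora} − 2y_{Kora}².
∂π/∂y_{Kora} = 103 − 12y_{Kora} − 4y_{Nadir} = 0, so y_{Kora} = 103/12 − (1/3)y_{Nadir}.
For Nadir: ∂π/∂y_{Nadir} = 103 − 8y_{Nadir} − 4y_{Kora} = 0 ⇒ y_{Nadir} = 12.875 − 0.5y_{Kora}.
Solving the two reaction functions simultaneously: (1 − (−1/3)(−0.5))y_{Kora} = 103/12 − (1/3)·12.875, so (5/6)y_{Kora} = 103/24 and y_{Kora} = 5.15.
Then y_{Nadir} = 12.875 − 0.5·5.15 = 10.3.
Total extraction: 5.15 + 10.3 = 15.45.

15.45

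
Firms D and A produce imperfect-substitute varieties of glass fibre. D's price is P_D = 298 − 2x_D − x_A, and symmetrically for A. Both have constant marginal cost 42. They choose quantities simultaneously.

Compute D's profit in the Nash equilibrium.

Firm D's profit: π = x_D(298 − 2x_D − x_A) − 42x_D.
∂π/∂x_D = 256 − 4x_D − x_A = 0 ⇒ x_D = 64 − 0.25x_A.
The game is symmetric, so in equilibrium x_A = x_D: the reaction function gives 1.25x_D = 64, hence x_D = 51.2.
P_D = 298 − 2·51.2 − 51.2 = 144.4.
Profit = (144.4 − 42)·51.2 = 5242.88.

5242.88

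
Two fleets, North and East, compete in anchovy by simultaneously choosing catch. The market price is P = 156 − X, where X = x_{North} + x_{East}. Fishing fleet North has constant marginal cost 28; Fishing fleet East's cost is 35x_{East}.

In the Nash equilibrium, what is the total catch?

83

Fishing fleet North's profit: π = x_{North}(156 − (x_{North} + x_{East})) − 28x_{North}.
∂π/∂x_{North} = 128 − 2x_{North} − x_{East} = 0, so x_{North} = 64 − 0.5x_{East}.
By the same steps for East: x_{East} = 60.5 − 0.5x_{North}.
Substituting the second reaction function into the first: x_{North} = 64 − 0.5(60.5 − 0.5x_{North}), which gives 0.75x_{North} = 33.75 ⇒ x_{North} = 45.
Then x_{East} = 60.5 − 0.5·45 = 38.
Total catch: 45 + 38 = 83.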